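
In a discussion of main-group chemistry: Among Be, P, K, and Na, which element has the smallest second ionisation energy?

After 1 electron has been removed, what remains? Be⁺ still has 1 valence electron; P⁺ still has 4 valence electrons; K⁺ is the bare [Ar] core; Na⁺ is the bare [Ne] core.
Pulling an electron out of a noble-gas core costs far more than removing a remaining valence electron, so K and Na sit at the high end of IE_2.
Valence configurations: Be⁺ [He]2s¹, P⁺ [Ne]3s²3p².
Tabulated IE_2 (kJ/mol): Be 1757, P 1907, K 3052, Na 4562.
Overall IE_2 order: Be < P < K < Na.

Be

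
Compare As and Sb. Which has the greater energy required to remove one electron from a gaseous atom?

As

As is in period 4, group 15; Sb is in period 5, group 15.
First ionization energy rises across a period (greater Z_eff holds electrons more tightly) and falls down a group (valence electrons are farther from the nucleus).
All are in group 15, so first ionization energy increases up the group.
So As has the greater energy required to remove one electron from a gaseous atom (As > Sb).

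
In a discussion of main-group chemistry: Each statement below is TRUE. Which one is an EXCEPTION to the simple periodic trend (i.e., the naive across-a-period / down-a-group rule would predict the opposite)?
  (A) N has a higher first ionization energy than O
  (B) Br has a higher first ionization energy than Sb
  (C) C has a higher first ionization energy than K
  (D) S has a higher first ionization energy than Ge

The general trend: first ionization energy increases across a period and decreases down a group.
(A) N (period 2, group 15) vs O (period 2, group 16): the stated order contradicts the simple trend.
(B) Br (period 4, group 17) vs Sb (period 5, group 15): the stated order agrees with the simple trend.
(C) C (period 2, group 14) vs K (period 4, group 1): the stated order agrees with the simple trend.
(D) S (period 3, group 16) vs Ge (period 4, group 14): the stated order agrees with the simple trend.
The exception is (A): pairing an electron in O's 2p⁴ costs repulsion energy, so O ionizes more easily than half-filled N (2p³).

(A)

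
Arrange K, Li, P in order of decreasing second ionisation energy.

Li > K > P

Consider each +1 ion: K⁺ is the bare [Ar] core; Li⁺ is the bare [He] core; P⁺ still has 4 valence electrons.
Pulling an electron out of a noble-gas core costs far more than removing a remaining valence electron, so K and Li sit at the high end of IE_2.
The numbers (kJ/mol): K 3052, Li 7298, P 1907.
So the second ionization energies run P < K < Li.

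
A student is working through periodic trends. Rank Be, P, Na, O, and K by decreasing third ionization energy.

Be > Na > O > K > P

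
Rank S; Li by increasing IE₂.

S < Li

The second ionization energy removes an electron from the +1 ion. For each element: S⁺ still has 5 valence electrons; Li⁺ is the bare [He] core.
Breaking into a closed-shell core is much more expensive than removing a leftover valence electron — Li has the largest IE_2 here.
Tabulated IE_2 (kJ/mol): S 2252, Li 7298.
So the second ionization energies run S < Li.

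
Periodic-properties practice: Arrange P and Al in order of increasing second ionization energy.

IE_2 is the cost of taking one more electron from the +1 cation: P⁺ still has 4 valence electrons; Al⁺ still has 2 valence electrons.
All are still removing valence electrons, so compare the +1 ions as you would atoms: IE_2 generally rises across a period (higher Z_eff) and falls down a group (larger shell), subject to the usual subshell exceptions.
Valence configurations: P⁺ [Ne]3s²3p², Al⁺ [Ne]3s².
Tabulated IE_2 (kJ/mol): P 1907, Al 1817.
Overall IE_2 order: Al < P.

Al, P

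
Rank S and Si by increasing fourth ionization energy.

Si < S

Consider each +3 ion: S³⁺ still has 3 valence electrons; Si³⁺ still has 1 valence electron.
All are still removing valence electrons, so compare the +3 ions as you would atoms: IE_4 generally rises across a period (higher Z_eff) and falls down a group (larger shell), subject to the usual subshell exceptions.
Valence configurations: S³⁺ [Ne]3s²3p¹, Si³⁺ [Ne]3s¹.
Approximate IE_4 values (kJ/mol): S 4556, Si 4356.
So the fourth ionization energies run Si < S.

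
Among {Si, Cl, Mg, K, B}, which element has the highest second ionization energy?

The second ionization energy removes an electron from the +1 ion. For each element: Si⁺ still has 3 valence electrons; Cl⁺ still has 6 valence electrons; Mg⁺ still has 1 valence electron; K⁺ is the bare [Ar] core; B⁺ still has 2 valence electrons.
Pulling an electron out of a noble-gas core costs far more than removing a remaining valence electron, so K sits at the high end of IE_2.
Valence configurations: Si⁺ [Ne]3s²3p¹, Cl⁺ [Ne]3s²3p⁴, Mg⁺ [Ne]3s¹, B⁺ [He]2s².
Approximate IE_2 values (kJ/mol): Si 1577, Cl 2298, Mg 1451, K 3052, B 2427.
Overall IE_2 order: Mg < Si < Cl < B < K.

K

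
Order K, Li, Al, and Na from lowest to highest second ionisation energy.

Al < K < Na < Li

The second ionization energy removes an electron from the +1 ion. For each element: K⁺ is the bare [Ar] core; Li⁺ is the bare [He] core; Al⁺ still has 2 valence electrons; Na⁺ is the bare [Ne] core.
Breaking into a closed-shell core is much more expensive than removing a leftover valence electron — K, Na and Li have the largest IE_2 here.
The numbers (kJ/mol): K 3052, Li 7298, Al 1817, Na 4562.
Putting it together, IE_2: Al < K < Na < Li.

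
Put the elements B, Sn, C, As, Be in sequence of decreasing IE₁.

Across a period the outer electron is held more tightly (higher IE₁); down a group it sits in a higher shell, more shielded, and comes off more easily.
Here both period and group differ, so the two effects have to be weighed against each other.
B > Sn: period and group pull opposite ways; the down-group shift dominates (801 vs 709 kJ/mol).
Be > B: this pair runs against the simple trend — see the exception note.
As > Be: period and group pull opposite ways; the across-period shift dominates (947 vs 900 kJ/mol).
C > As: period and group pull opposite ways; the down-group shift dominates (1086 vs 947 kJ/mol).
Note the exception: Be has a higher first ionization energy than B, contrary to the simple trend — removing B's lone 2p electron is easier than breaking Be's filled 2s².
Approximate values (kJ/mol): Be 900, B 801, C 1086, As 947, Sn 709.
So from highest to lowest: C > As > Be > B > Sn.

C > As > Be > B > Sn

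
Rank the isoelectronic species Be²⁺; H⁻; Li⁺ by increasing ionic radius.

All of these have 2 electrons, so size is governed by nuclear charge alone: the more protons, the stronger the pull on the same electron cloud, and the smaller the ion.
Nuclear charges: Be²⁺ (Z=4), Li⁺ (Z=3), H⁻ (Z=1).
Smallest to largest: Be²⁺ < Li⁺ < H⁻.

Be²⁺ < Li⁺ < H⁻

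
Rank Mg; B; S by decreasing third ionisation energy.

IE_3 is the cost of taking one more electron from the +2 cation: Mg²⁺ is the bare [Ne] core; B²⁺ still has 1 valence electron; S²⁺ still has 4 valence electrons.
Core electrons are held far more tightly than valence electrons, so Mg tops the IE_3 order.
Valence configurations: B²⁺ [He]2s¹, S²⁺ [Ne]3s²3p².
Approximate IE_3 values (kJ/mol): Mg 7733, B 3660, S 3357.
Overall IE_3 order: S < B < Mg.

Mg > B > S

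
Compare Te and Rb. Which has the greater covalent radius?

Rb

Atomic radius shrinks across a period as nuclear charge pulls the same shell inward, and grows down a group as new shells are added.
All lie in period 5, so atomic radius increases right to left.
So Rb has the greater covalent radius (Rb > Te).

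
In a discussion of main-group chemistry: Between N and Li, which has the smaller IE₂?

N

The second ionization energy removes an electron from the +1 ion. For each element: N⁺ still has 4 valence electrons; Li⁺ is the bare [He] core.
Pulling an electron out of a noble-gas core costs far more than removing a remaining valence electron, so Li sits at the high end of IE_2.
The numbers (kJ/mol): N 2856, Li 7298.
Overall IE_2 order: N < Li.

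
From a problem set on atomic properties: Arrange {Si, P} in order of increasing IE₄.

Si, P

After 3 electrons have been removed, what remains? Si³⁺ still has 1 valence electron; P³⁺ still has 2 valence electrons.
All are still removing valence electrons, so compare the +3 ions as you would atoms: IE_4 generally rises across a period (higher Z_eff) and falls down a group (larger shell), subject to the usual subshell exceptions.
Valence configurations: Si³⁺ [Ne]3s¹, P³⁺ [Ne]3s².
Tabulated IE_4 (kJ/mol): Si 4356, P 4964.
Putting it together, IE_4: Si < P.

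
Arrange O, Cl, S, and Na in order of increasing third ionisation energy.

S, Cl, O, Na

After 2 electrons have been removed, what remains? O²⁺ still has 4 valence electrons; Cl²⁺ still has 5 valence electrons; S²⁺ still has 4 valence electrons; Na²⁺ is already 1 electron into the core.
Core electrons are held far more tightly than valence electrons, so Na tops the IE_3 order.
Valence configurations: O²⁺ [He]2s²2p², Cl²⁺ [Ne]3s²3p³, S²⁺ [Ne]3s²3p².
The numbers (kJ/mol): O 5300, Cl 3822, S 3357, Na 6910.
Hence IE_3: S < Cl < O < Na.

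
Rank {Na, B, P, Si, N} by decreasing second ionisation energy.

Na, N, B, P, Si

After 1 electron has been removed, what remains? Na⁺ is the bare [Ne] core; B⁺ still has 2 valence electrons; P⁺ still has 4 valence electrons; Si⁺ still has 3 valence electrons; N⁺ still has 4 valence electrons.
Breaking into a closed-shell core is much more expensive than removing a leftover valence electron — Na has the largest IE_2 here.
Valence configurations: B⁺ [He]2s², P⁺ [Ne]3s²3p², Si⁺ [Ne]3s²3p¹, N⁺ [He]2s²2p².
The numbers (kJ/mol): Na 4562, B 2427, P 1907, Si 1577, N 2856.
Putting it together, IE_2: Si < P < B < N < Na.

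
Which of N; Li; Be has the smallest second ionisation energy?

After 1 electron has been removed, what remains? N⁺ still has 4 valence electrons; Li⁺ is the bare [He] core; Be⁺ still has 1 valence electron.
Breaking into a closed-shell core is much more expensive than removing a leftover valence electron — Li has the largest IE_2 here.
Valence configurations: N⁺ [He]2s²2p², Be⁺ [He]2s¹.
Approximate IE_2 values (kJ/mol): N 2856, Li 7298, Be 1757.
Hence IE_2: Be < N < Li.

Be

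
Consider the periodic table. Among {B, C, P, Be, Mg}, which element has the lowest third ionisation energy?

P

IE_3 is the cost of taking one more electron from the +2 cation: B²⁺ still has 1 valence electron; C²⁺ still has 2 valence electrons; P²⁺ still has 3 valence electrons; Be²⁺ is the bare [He] core; Mg²⁺ is the bare [Ne] core.
Breaking into a closed-shell core is much more expensive than removing a leftover valence electron — Mg and Be have the largest IE_3 here.
Valence configurations: B²⁺ [He]2s¹, C²⁺ [He]2s², P²⁺ [Ne]3s²3p¹.
The numbers (kJ/mol): B 3660, C 4620, P 2914, Be 14849, Mg 7733.
Overall IE_3 order: P < B < C < Mg < Be.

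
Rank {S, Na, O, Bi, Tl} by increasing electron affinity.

Tl < Na < Bi < O < S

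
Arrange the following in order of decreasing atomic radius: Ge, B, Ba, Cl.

Ba > Ge > Cl > B

B is in period 2, group 13; Cl is in period 3, group 17; Ge is in period 4, group 14; Ba is in period 6, group 2.
Across a period the added protons contract the valence shell; down a group each new principal shell makes the atom larger.
These span different periods and groups, so the two trends combine.
Cl > B: the two effects oppose for this pair; the down-group effect wins (99 vs 85 pm).
Ge > Cl: relative to Cl, both the across-period and down-group shifts push Ge's atomic radius up.
Ba > Ge: relative to Ge, both the across-period and down-group shifts push Ba's atomic radius up.
Approximate values (pm): B 85, Cl 99, Ge 121, Ba 196.
So from largest to smallest: Ba > Ge > Cl > B.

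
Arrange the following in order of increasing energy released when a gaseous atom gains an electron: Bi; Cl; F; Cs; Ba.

Ba, Cs, Bi, F, Cl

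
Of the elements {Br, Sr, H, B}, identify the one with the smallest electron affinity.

Sr

Adding an electron releases more energy for atoms nearer the top right (short of the noble gases).
These span different periods and groups, so the two trends combine.
B > Sr: relative to Sr, both the across-period and down-group shifts push B's electron affinity up.
H > B: period and group pull opposite ways; the down-group shift dominates (73 vs 27 kJ/mol).
Br > H: period and group pull opposite ways; the across-period shift dominates (325 vs 73 kJ/mol).
For reference (kJ/mol): H 73, B 27, Br 325, Sr 5.
The smallest electron affinity among these belongs to Sr.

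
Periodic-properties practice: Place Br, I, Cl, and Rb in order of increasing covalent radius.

Cl, Br, I, Rb

Cl is in period 3, group 17; Br is in period 4, group 17; Rb is in period 5, group 1; I is in period 5, group 17.
Across a period the added protons contract the valence shell; down a group each new principal shell makes the atom larger.
Here both period and group differ, so the two effects have to be weighed against each other.
Br > Cl: Br sits below Cl in group 17, so the down-group effect alone puts Br larger.
I > Br: they share group 17; the group trend gives I the larger value.
Rb > I: both are in period 5; the period trend gives Rb the larger value.
Tabulated atomic radius (pm): Cl 99, Br 114, Rb 210, I 133.
So from smallest to largest: Cl < Br < I < Rb.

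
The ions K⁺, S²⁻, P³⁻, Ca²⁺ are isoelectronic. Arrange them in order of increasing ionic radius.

Ca²⁺ < K⁺ < S²⁻ < P³⁻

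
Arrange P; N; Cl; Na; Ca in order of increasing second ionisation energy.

The second ionization energy removes an electron from the +1 ion. For each element: P⁺ still has 4 valence electrons; N⁺ still has 4 valence electrons; Cl⁺ still has 6 valence electrons; Na⁺ is the bare [Ne] core; Ca⁺ still has 1 valence electron.
Pulling an electron out of a noble-gas core costs far more than removing a remaining valence electron, so Na sits at the high end of IE_2.
Valence configurations: P⁺ [Ne]3s²3p², N⁺ [He]2s²2p², Cl⁺ [Ne]3s²3p⁴, Ca⁺ [Ar]4s¹.
Approximate IE_2 values (kJ/mol): P 1907, N 2856, Cl 2298, Na 4562, Ca 1145.
Putting it together, IE_2: Ca < P < Cl < N < Na.

Ca, P, Cl, N, Na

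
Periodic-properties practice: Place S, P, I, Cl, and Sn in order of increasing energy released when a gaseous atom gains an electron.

P, Sn, S, I, Cl

P is in period 3, group 15; S is in period 3, group 16; Cl is in period 3, group 17; Sn is in period 5, group 14; I is in period 5, group 17.
Adding an electron releases more energy for atoms nearer the top right (short of the noble gases).
These span different periods and groups, so the two trends combine.
Sn > P: this pair runs against the simple trend — see the exception note.
S > Sn: both effects reinforce here, so S is clearly the higher of the two.
I > S: period and group pull opposite ways; the across-period shift dominates (295 vs 200 kJ/mol).
Cl > I: Cl sits above I in group 17, so the down-group effect alone puts Cl higher.
Note the exception: Sn has a higher electron affinity than P, contrary to the simple trend — adding an electron to P's half-filled np³ subshell costs electron-pairing energy.
For reference (kJ/mol): P 72, S 200, Cl 349, Sn 107, I 295.
So from lowest to highest: P < Sn < S < I < Cl.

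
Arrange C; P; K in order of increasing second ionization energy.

Consider each +1 ion: C⁺ still has 3 valence electrons; P⁺ still has 4 valence electrons; K⁺ is the bare [Ar] core.
Breaking into a closed-shell core is much more expensive than removing a leftover valence electron — K has the largest IE_2 here.
Valence configurations: C⁺ [He]2s²2p¹, P⁺ [Ne]3s²3p².
Approximate IE_2 values (kJ/mol): C 2353, P 1907, K 3052.
So the second ionization energies run P < C < K.

P < C < K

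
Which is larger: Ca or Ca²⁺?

Forming Ca²⁺ removes 2 electrons from Ca. Fewer electrons for the same nuclear charge means less shielding and a higher Z_eff on the remaining electrons, and for main-group metals the entire outer shell is lost.
A cation is smaller than its parent atom: Ca²⁺ < Ca.

Ca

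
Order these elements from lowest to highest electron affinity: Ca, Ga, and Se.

Ca is in period 4, group 2; Ga is in period 4, group 13; Se is in period 4, group 16.
EA tends to increase across a period and decrease down a group, though the pattern is less regular than for IE or radius.
All lie in period 4, so electron affinity increases left to right.
So from lowest to highest: Ca < Ga < Se.

Ca, Ga, Se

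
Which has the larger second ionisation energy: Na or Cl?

IE_2 is the cost of taking one more electron from the +1 cation: Na⁺ is the bare [Ne] core; Cl⁺ still has 6 valence electrons.
Pulling an electron out of a noble-gas core costs far more than removing a remaining valence electron, so Na sits at the high end of IE_2.
Approximate IE_2 values (kJ/mol): Na 4562, Cl 2298.
Overall IE_2 order: Cl < Na.

Na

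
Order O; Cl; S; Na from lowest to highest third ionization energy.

The third ionization energy removes an electron from the +2 ion. For each element: O²⁺ still has 4 valence electrons; Cl²⁺ still has 5 valence electrons; S²⁺ still has 4 valence electrons; Na²⁺ is already 1 electron into the core.
Core electrons are held far more tightly than valence electrons, so Na tops the IE_3 order.
Valence configurations: O²⁺ [He]2s²2p², Cl²⁺ [Ne]3s²3p³, S²⁺ [Ne]3s²3p².
Approximate IE_3 values (kJ/mol): O 5300, Cl 3822, S 3357, Na 6910.
Putting it together, IE_3: S < Cl < O < Na.

S < Cl < O < Na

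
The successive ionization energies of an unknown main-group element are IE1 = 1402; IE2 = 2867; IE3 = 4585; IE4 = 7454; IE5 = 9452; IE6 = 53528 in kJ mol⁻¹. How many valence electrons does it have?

5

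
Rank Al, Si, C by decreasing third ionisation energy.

IE_3 is the cost of taking one more electron from the +2 cation: Al²⁺ still has 1 valence electron; Si²⁺ still has 2 valence electrons; C²⁺ still has 2 valence electrons.
All are still removing valence electrons, so compare the +2 ions as you would atoms: IE_3 generally rises across a period (higher Z_eff) and falls down a group (larger shell), subject to the usual subshell exceptions.
Valence configurations: Al²⁺ [Ne]3s¹, Si²⁺ [Ne]3s², C²⁺ [He]2s².
Approximate IE_3 values (kJ/mol): Al 2745, Si 3232, C 4620.
So the third ionization energies run Al < Si < C.

C > Si > Al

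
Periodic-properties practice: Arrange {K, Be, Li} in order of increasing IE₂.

After 1 electron has been removed, what remains? K⁺ is the bare [Ar] core; Be⁺ still has 1 valence electron; Li⁺ is the bare [He] core.
Pulling an electron out of a noble-gas core costs far more than removing a remaining valence electron, so K and Li sit at the high end of IE_2.
Approximate IE_2 values (kJ/mol): K 3052, Be 1757, Li 7298.
Putting it together, IE_2: Be < K < Li.

Be < K < Li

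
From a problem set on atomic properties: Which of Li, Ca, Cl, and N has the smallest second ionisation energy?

Ca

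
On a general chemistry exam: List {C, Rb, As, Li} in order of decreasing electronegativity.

Li is in period 2, group 1; C is in period 2, group 14; As is in period 4, group 15; Rb is in period 5, group 1.
Smaller atoms with higher effective nuclear charge are more electronegative.
These span different periods and groups, so the two trends combine.
Li > Rb: they share group 1; the group trend gives Li the larger value.
As > Li: the two effects oppose for this pair; the across-period effect wins (2.18 vs 0.98).
C > As: period and group pull opposite ways; the down-group shift dominates (2.55 vs 2.18).
Tabulated electronegativity (Pauling): Li 0.98, C 2.55, As 2.18, Rb 0.82.
So from highest to lowest: C > As > Li > Rb.

C > As > Li > Rb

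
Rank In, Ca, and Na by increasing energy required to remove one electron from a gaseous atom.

Across a period the outer electron is held more tightly (higher IE₁); down a group it sits in a higher shell, more shielded, and comes off more easily.
A diagonal step moves right (one effect) and down (the opposite effect) at once.
In > Na: the two effects oppose for this pair; the across-period effect wins (558 vs 496 kJ/mol).
Ca > In: the two effects oppose for this pair; the down-group effect wins (590 vs 558 kJ/mol).
For reference (kJ/mol): Na 496, Ca 590, In 558.
So from lowest to highest: Na < In < Ca.

Na < In < Ca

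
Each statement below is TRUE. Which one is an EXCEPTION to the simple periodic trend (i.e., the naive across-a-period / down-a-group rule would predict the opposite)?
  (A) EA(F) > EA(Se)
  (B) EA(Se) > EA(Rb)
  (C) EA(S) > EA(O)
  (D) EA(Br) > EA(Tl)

The general trend: electron affinity increases across a period and decreases down a group.
(A) F (period 2, group 17) vs Se (period 4, group 16): the stated order agrees with the simple trend.
(B) Se (period 4, group 16) vs Rb (period 5, group 1): the stated order agrees with the simple trend.
(C) S (period 3, group 16) vs O (period 2, group 16): the stated order contradicts the simple trend.
(D) Br (period 4, group 17) vs Tl (period 6, group 13): the stated order agrees with the simple trend.
The exception is (C): the compact 2p subshell of O repels the added electron more than S's larger 3p does.

(C)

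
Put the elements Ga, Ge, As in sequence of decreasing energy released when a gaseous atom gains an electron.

Ga is in period 4, group 13; Ge is in period 4, group 14; As is in period 4, group 15.
EA tends to increase across a period and decrease down a group, though the pattern is less regular than for IE or radius.
All lie in period 4; the across-period trend (electron affinity increases left to right) applies, with the exception below.
Note the exception: Ge has a higher electron affinity than As, contrary to the simple trend — adding an electron to As's half-filled 4p³ is unfavourable, so Ge (4p²) has the more exothermic EA.
Tabulated electron affinity (kJ/mol): Ga 29, Ge 119, As 78.
So from highest to lowest: Ge > As > Ga.

Ge > As > Ga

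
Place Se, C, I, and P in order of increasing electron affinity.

C is in period 2, group 14; P is in period 3, group 15; Se is in period 4, group 16; I is in period 5, group 17.
EA tends to increase across a period and decrease down a group, though the pattern is less regular than for IE or radius.
These sit on a diagonal, where the across-period and down-group effects partly cancel.
C > P: period and group pull opposite ways; the down-group shift dominates (122 vs 72 kJ/mol).
Se > C: the two effects oppose for this pair; the across-period effect wins (195 vs 122 kJ/mol).
I > Se: the two effects oppose for this pair; the across-period effect wins (295 vs 195 kJ/mol).
Approximate values (kJ/mol): C 122, P 72, Se 195, I 295.
So from lowest to highest: P < C < Se < I.

P < C < Se < I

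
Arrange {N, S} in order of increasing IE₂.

S < N

Consider each +1 ion: N⁺ still has 4 valence electrons; S⁺ still has 5 valence electrons.
All are still removing valence electrons, so compare the +1 ions as you would atoms: IE_2 generally rises across a period (higher Z_eff) and falls down a group (larger shell), subject to the usual subshell exceptions.
Valence configurations: N⁺ [He]2s²2p², S⁺ [Ne]3s²3p³.
The numbers (kJ/mol): N 2856, S 2252.
Overall IE_2 order: S < N.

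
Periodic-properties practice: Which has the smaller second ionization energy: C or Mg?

The second ionization energy removes an electron from the +1 ion. For each element: C⁺ still has 3 valence electrons; Mg⁺ still has 1 valence electron.
All are still removing valence electrons, so compare the +1 ions as you would atoms: IE_2 generally rises across a period (higher Z_eff) and falls down a group (larger shell), subject to the usual subshell exceptions.
Valence configurations: C⁺ [He]2s²2p¹, Mg⁺ [Ne]3s¹.
Approximate IE_2 values (kJ/mol): C 2353, Mg 1451.
So the second ionization energies run Mg < C.

Mg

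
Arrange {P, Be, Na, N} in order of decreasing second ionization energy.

Na > N > P > Be

The second ionization energy removes an electron from the +1 ion. For each element: P⁺ still has 4 valence electrons; Be⁺ still has 1 valence electron; Na⁺ is the bare [Ne] core; N⁺ still has 4 valence electrons.
Breaking into a closed-shell core is much more expensive than removing a leftover valence electron — Na has the largest IE_2 here.
Valence configurations: P⁺ [Ne]3s²3p², Be⁺ [He]2s¹, N⁺ [He]2s²2p².
The numbers (kJ/mol): P 1907, Be 1757, Na 4562, N 2856.
Overall IE_2 order: Be < P < N < Na.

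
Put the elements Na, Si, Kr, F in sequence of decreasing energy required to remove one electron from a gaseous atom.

F > Kr > Si > Na

F is in period 2, group 17; Na is in period 3, group 1; Si is in period 3, group 14; Kr is in period 4, group 18.
Removing the outermost electron gets harder across a period and easier down a group.
These span different periods and groups, so the two trends combine.
Si > Na: Si lies to the right of Na in period 3, so the across-period effect alone puts Si higher.
Kr > Si: the two effects oppose for this pair; the across-period effect wins (1351 vs 786 kJ/mol).
F > Kr: the two effects oppose for this pair; the down-group effect wins (1681 vs 1351 kJ/mol).
Tabulated first ionization energy (kJ/mol): F 1681, Na 496, Si 786, Kr 1351.
So from highest to lowest: F > Kr > Si > Na.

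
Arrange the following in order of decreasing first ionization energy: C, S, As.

C, S, As

C is in period 2, group 14; S is in period 3, group 16; As is in period 4, group 15.
Removing the outermost electron gets harder across a period and easier down a group.
These span different periods and groups, so the two trends combine.
S > As: relative to As, both the across-period and down-group shifts push S's first ionization energy up.
C > S: period and group pull opposite ways; the down-group shift dominates (1086 vs 1000 kJ/mol).
Tabulated first ionization energy (kJ/mol): C 1086, S 1000, As 947.
So from highest to lowest: C > S > As.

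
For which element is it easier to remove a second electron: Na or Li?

The second ionization energy removes an electron from the +1 ion. For each element: Na⁺ is the bare [Ne] core; Li⁺ is the bare [He] core.
All of these are removing an electron from a noble-gas core or deeper; the smaller core (lower principal quantum number) is held far more tightly, and within a period the higher nuclear charge binds the same core more tightly.
Tabulated IE_2 (kJ/mol): Na 4562, Li 7298.
Hence IE_2: Na < Li.

Na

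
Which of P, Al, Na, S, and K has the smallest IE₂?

Al

After 1 electron has been removed, what remains? P⁺ still has 4 valence electrons; Al⁺ still has 2 valence electrons; Na⁺ is the bare [Ne] core; S⁺ still has 5 valence electrons; K⁺ is the bare [Ar] core.
Pulling an electron out of a noble-gas core costs far more than removing a remaining valence electron, so K and Na sit at the high end of IE_2.
Valence configurations: P⁺ [Ne]3s²3p², Al⁺ [Ne]3s², S⁺ [Ne]3s²3p³.
Tabulated IE_2 (kJ/mol): P 1907, Al 1817, Na 4562, S 2252, K 3052.
Putting it together, IE_2: Al < P < S < K < Na.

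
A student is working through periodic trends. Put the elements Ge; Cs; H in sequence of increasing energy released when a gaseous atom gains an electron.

Cs < H < Ge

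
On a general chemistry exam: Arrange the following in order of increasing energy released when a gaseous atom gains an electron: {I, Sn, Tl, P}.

P is in period 3, group 15; Sn is in period 5, group 14; I is in period 5, group 17; Tl is in period 6, group 13.
Electron affinity generally becomes more exothermic across a period toward the halogens and less exothermic down a group.
Here both period and group differ, so the two effects have to be weighed against each other.
P > Tl: relative to Tl, both the across-period and down-group shifts push P's electron affinity up.
Sn > P: this pair runs against the simple trend — see the exception note.
I > Sn: I lies to the right of Sn in period 5, so the across-period effect alone puts I higher.
Note the exception: Sn has a higher electron affinity than P, contrary to the simple trend — adding an electron to P's half-filled np³ subshell costs electron-pairing energy.
Approximate values (kJ/mol): P 72, Sn 107, I 295, Tl 19.
So from lowest to highest: Tl < P < Sn < I.

Tl < P < Sn < I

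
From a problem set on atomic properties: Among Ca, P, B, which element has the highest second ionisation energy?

The second ionization energy removes an electron from the +1 ion. For each element: Ca⁺ still has 1 valence electron; P⁺ still has 4 valence electrons; B⁺ still has 2 valence electrons.
All are still removing valence electrons, so compare the +1 ions as you would atoms: IE_2 generally rises across a period (higher Z_eff) and falls down a group (larger shell), subject to the usual subshell exceptions.
Valence configurations: Ca⁺ [Ar]4s¹, P⁺ [Ne]3s²3p², B⁺ [He]2s².
The numbers (kJ/mol): Ca 1145, P 1907, B 2427.
Hence IE_2: Ca < P < B.

B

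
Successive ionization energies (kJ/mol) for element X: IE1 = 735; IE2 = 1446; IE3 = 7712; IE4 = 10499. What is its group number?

Group 2

Look for the largest jump between consecutive ionization energies: IE3/IE2 ≈ 5.3, far larger than any earlier ratio.
That jump marks the point where a core electron is being removed. So the atom has 2 valence electrons.
A main-group element with 2 valence electrons is in group 2.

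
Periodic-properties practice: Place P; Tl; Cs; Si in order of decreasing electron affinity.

Adding an electron releases more energy for atoms nearer the top right (short of the noble gases).
Here both period and group differ, so the two effects have to be weighed against each other.
Cs > Tl: this pair runs against the simple trend — see the exception note.
P > Cs: both effects reinforce here, so P is clearly the higher of the two.
Si > P: this pair runs against the simple trend — see the exception note.
Note the exception: Cs has a higher electron affinity than Tl, contrary to the simple trend — Tl's ns²np¹ configuration gives only a small electron affinity — the sparsely filled np subshell binds an added electron weakly.
Note the exception: Si has a higher electron affinity than P, contrary to the simple trend — adding an electron to P's half-filled 3p³ is unfavourable, so Si (3p²) has the more exothermic EA.
Tabulated electron affinity (kJ/mol): Si 134, P 72, Cs 46, Tl 19.
So from highest to lowest: Si > P > Cs > Tl.

Si > P > Cs > Tl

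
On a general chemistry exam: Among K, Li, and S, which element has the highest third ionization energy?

Li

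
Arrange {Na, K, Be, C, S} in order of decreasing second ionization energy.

Consider each +1 ion: Na⁺ is the bare [Ne] core; K⁺ is the bare [Ar] core; Be⁺ still has 1 valence electron; C⁺ still has 3 valence electrons; S⁺ still has 5 valence electrons.
Breaking into a closed-shell core is much more expensive than removing a leftover valence electron — K and Na have the largest IE_2 here.
Valence configurations: Be⁺ [He]2s¹, C⁺ [He]2s²2p¹, S⁺ [Ne]3s²3p³.
Tabulated IE_2 (kJ/mol): Na 4562, K 3052, Be 1757, C 2353, S 2252.
Overall IE_2 order: Be < S < C < K < Na.

Na, K, C, S, Be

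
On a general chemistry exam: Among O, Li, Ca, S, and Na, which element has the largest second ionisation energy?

Li

Consider each +1 ion: O⁺ still has 5 valence electrons; Li⁺ is the bare [He] core; Ca⁺ still has 1 valence electron; S⁺ still has 5 valence electrons; Na⁺ is the bare [Ne] core.
Core electrons are held far more tightly than valence electrons, so Na and Li top the IE_2 order.
Valence configurations: O⁺ [He]2s²2p³, Ca⁺ [Ar]4s¹, S⁺ [Ne]3s²3p³.
Approximate IE_2 values (kJ/mol): O 3388, Li 7298, Ca 1145, S 2252, Na 4562.
Putting it together, IE_2: Ca < S < O < Na < Li.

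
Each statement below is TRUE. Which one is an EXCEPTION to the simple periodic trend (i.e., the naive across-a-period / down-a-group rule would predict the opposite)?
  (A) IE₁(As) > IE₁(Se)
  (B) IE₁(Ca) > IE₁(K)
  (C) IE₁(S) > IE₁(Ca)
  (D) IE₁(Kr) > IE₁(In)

(A)

The general trend: IE₁ increases across a period and decreases down a group.
(A) As (period 4, group 15) vs Se (period 4, group 16): the stated order contradicts the simple trend.
(B) Ca (period 4, group 2) vs K (period 4, group 1): the stated order agrees with the simple trend.
(C) S (period 3, group 16) vs Ca (period 4, group 2): the stated order agrees with the simple trend.
(D) Kr (period 4, group 18) vs In (period 5, group 13): the stated order agrees with the simple trend.
The exception is (A): Se (4p⁴) ionizes more easily than half-filled As (4p³).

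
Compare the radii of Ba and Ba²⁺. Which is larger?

Ba

Forming Ba²⁺ removes 2 electrons from Ba. Fewer electrons for the same nuclear charge means less shielding and a higher Z_eff on the remaining electrons, and for main-group metals the entire outer shell is lost.
A cation is smaller than its parent atom: Ba²⁺ < Ba.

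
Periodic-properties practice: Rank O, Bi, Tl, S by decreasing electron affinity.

S > O > Bi > Tl

O is in period 2, group 16; S is in period 3, group 16; Tl is in period 6, group 13; Bi is in period 6, group 15.
EA tends to increase across a period and decrease down a group, though the pattern is less regular than for IE or radius.
These span different periods and groups, so the two trends combine.
Bi > Tl: both are in period 6; the period trend gives Bi the larger value.
O > Bi: relative to Bi, both the across-period and down-group shifts push O's electron affinity up.
S > O: this pair runs against the simple trend — see the exception note.
Note the exception: S has a higher electron affinity than O, contrary to the simple trend — the compact 2p subshell of O repels the added electron more than S's larger 3p does.
For reference (kJ/mol): O 141, S 200, Tl 19, Bi 91.
So from highest to lowest: S > O > Bi > Tl.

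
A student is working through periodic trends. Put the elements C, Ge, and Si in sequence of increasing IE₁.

Ge, Si, C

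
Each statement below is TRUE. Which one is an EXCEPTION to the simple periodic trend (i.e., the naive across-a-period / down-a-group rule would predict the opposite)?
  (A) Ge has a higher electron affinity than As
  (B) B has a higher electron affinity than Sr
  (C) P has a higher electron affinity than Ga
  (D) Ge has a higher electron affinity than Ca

(A)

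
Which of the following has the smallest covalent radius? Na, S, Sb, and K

S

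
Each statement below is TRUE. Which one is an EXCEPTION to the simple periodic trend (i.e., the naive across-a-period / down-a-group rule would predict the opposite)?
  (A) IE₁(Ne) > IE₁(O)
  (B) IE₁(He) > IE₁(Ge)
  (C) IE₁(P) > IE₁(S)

The general trend: first ionization energy increases across a period and decreases down a group.
(A) Ne (period 2, group 18) vs O (period 2, group 16): the stated order agrees with the simple trend.
(B) He (period 1, group 18) vs Ge (period 4, group 14): the stated order agrees with the simple trend.
(C) P (period 3, group 15) vs S (period 3, group 16): the stated order contradicts the simple trend.
The exception is (C): S (3p⁴) ionizes more easily than half-filled P (3p³) because the paired 3p electron in S is pushed out by e⁻–e⁻ repulsion.

(C)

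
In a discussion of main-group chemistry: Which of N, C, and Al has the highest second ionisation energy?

After 1 electron has been removed, what remains? N⁺ still has 4 valence electrons; C⁺ still has 3 valence electrons; Al⁺ still has 2 valence electrons.
All are still removing valence electrons, so compare the +1 ions as you would atoms: IE_2 generally rises across a period (higher Z_eff) and falls down a group (larger shell), subject to the usual subshell exceptions.
Valence configurations: N⁺ [He]2s²2p², C⁺ [He]2s²2p¹, Al⁺ [Ne]3s².
Approximate IE_2 values (kJ/mol): N 2856, C 2353, Al 1817.
So the second ionization energies run Al < C < N.

N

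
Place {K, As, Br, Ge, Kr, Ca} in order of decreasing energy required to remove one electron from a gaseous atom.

K is in period 4, group 1; Ca is in period 4, group 2; Ge is in period 4, group 14; As is in period 4, group 15; Br is in period 4, group 17; Kr is in period 4, group 18.
IE₁ increases left→right with effective nuclear charge and decreases top→bottom as the valence shell moves farther out.
All lie in period 4, so first ionization energy increases left to right.
So from highest to lowest: Kr > Br > As > Ge > Ca > K.

Kr > Br > As > Ge > Ca > K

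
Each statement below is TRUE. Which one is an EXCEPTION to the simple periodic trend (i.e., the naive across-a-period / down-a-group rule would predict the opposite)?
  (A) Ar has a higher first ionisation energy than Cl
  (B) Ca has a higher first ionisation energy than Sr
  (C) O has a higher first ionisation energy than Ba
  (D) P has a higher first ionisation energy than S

(D)

The general trend: first ionisation energy increases across a period and decreases down a group.
(A) Ar (period 3, group 18) vs Cl (period 3, group 17): the stated order agrees with the simple trend.
(B) Ca (period 4, group 2) vs Sr (period 5, group 2): the stated order agrees with the simple trend.
(C) O (period 2, group 16) vs Ba (period 6, group 2): the stated order agrees with the simple trend.
(D) P (period 3, group 15) vs S (period 3, group 16): the stated order contradicts the simple trend.
The exception is (D): S (3p⁴) ionizes more easily than half-filled P (3p³) because the paired 3p electron in S is pushed out by e⁻–e⁻ repulsion.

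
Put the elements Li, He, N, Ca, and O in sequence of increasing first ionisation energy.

He is in period 1, group 18; Li is in period 2, group 1; N is in period 2, group 15; O is in period 2, group 16; Ca is in period 4, group 2.
Removing the outermost electron gets harder across a period and easier down a group.
Here both period and group differ, so the two effects have to be weighed against each other.
Ca > Li: period and group pull opposite ways; the across-period shift dominates (590 vs 520 kJ/mol).
O > Ca: both effects reinforce here, so O is clearly the higher of the two.
N > O: this pair runs against the simple trend — see the exception note.
He > N: relative to N, both the across-period and down-group shifts push He's first ionization energy up.
Note the exception: N has a higher first ionization energy than O, contrary to the simple trend — pairing an electron in O's 2p⁴ costs repulsion energy, so O ionizes more easily than half-filled N (2p³).
Tabulated first ionization energy (kJ/mol): He 2372, Li 520, N 1402, O 1314, Ca 590.
So from lowest to highest: Li < Ca < O < N < He.

Li < Ca < O < N < He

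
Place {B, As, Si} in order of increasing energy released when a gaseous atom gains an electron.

B is in period 2, group 13; Si is in period 3, group 14; As is in period 4, group 15.
Atoms with high Z_eff and room in the valence shell (especially the halogens) have the most exothermic electron affinities.
A diagonal step moves right (one effect) and down (the opposite effect) at once.
As > B: period and group pull opposite ways; the across-period shift dominates (78 vs 27 kJ/mol).
Si > As: the two effects oppose for this pair; the down-group effect wins (134 vs 78 kJ/mol).
Approximate values (kJ/mol): B 27, Si 134, As 78.
So from lowest to highest: B < As < Si.

B < As < Si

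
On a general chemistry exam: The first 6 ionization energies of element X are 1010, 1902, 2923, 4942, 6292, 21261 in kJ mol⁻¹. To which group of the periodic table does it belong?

Group 15

Look for the largest jump between consecutive ionization energies: IE6/IE5 ≈ 3.4, far larger than any earlier ratio.
That jump marks the point where a core electron is being removed. So the atom has 5 valence electrons.
A main-group element with 5 valence electrons is in group 15.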